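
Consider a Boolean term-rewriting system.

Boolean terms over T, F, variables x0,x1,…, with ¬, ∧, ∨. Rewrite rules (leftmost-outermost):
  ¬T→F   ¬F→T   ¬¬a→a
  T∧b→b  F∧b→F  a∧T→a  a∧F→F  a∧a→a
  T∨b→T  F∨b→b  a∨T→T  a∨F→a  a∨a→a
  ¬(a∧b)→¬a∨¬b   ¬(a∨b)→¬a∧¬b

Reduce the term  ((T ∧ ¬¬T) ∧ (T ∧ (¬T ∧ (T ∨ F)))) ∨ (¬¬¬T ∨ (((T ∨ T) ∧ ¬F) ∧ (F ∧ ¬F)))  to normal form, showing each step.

Answer: normal form = F  (in 15 steps)

Derivation:
  start: ((T ∧ ¬¬T) ∧ (T ∧ (¬T ∧ (T ∨ F)))) ∨ (¬¬¬T ∨ (((T ∨ T) ∧ ¬F) ∧ (F ∧ ¬F)))
  step 1: (¬¬T ∧ (T ∧ (¬T ∧ (T ∨ F)))) ∨ (¬¬¬T ∨ (((T ∨ T) ∧ ¬F) ∧ (F ∧ ¬F)))
  step 2: (T ∧ (T ∧ (¬T ∧ (T ∨ F)))) ∨ (¬¬¬T ∨ (((T ∨ T) ∧ ¬F) ∧ (F ∧ ¬F)))
  step 3: (T ∧ (¬T ∧ (T ∨ F))) ∨ (¬¬¬T ∨ (((T ∨ T) ∧ ¬F) ∧ (F ∧ ¬F)))
  step 4: (¬T ∧ (T ∨ F)) ∨ (¬¬¬T ∨ (((T ∨ T) ∧ ¬F) ∧ (F ∧ ¬F)))
  step 5: (F ∧ (T ∨ F)) ∨ (¬¬¬T ∨ (((T ∨ T) ∧ ¬F) ∧ (F ∧ ¬F)))
  step 6: F ∨ (¬¬¬T ∨ (((T ∨ T) ∧ ¬F) ∧ (F ∧ ¬F)))
  step 7: ¬¬¬T ∨ (((T ∨ T) ∧ ¬F) ∧ (F ∧ ¬F))
  step 8: ¬T ∨ (((T ∨ T) ∧ ¬F) ∧ (F ∧ ¬F))
  step 9: F ∨ (((T ∨ T) ∧ ¬F) ∧ (F ∧ ¬F))
  step 10: ((T ∨ T) ∧ ¬F) ∧ (F ∧ ¬F)
  step 11: (T ∧ ¬F) ∧ (F ∧ ¬F)
  step 12: ¬F ∧ (F ∧ ¬F)
  step 13: T ∧ (F ∧ ¬F)
  step 14: F ∧ ¬F
  step 15: F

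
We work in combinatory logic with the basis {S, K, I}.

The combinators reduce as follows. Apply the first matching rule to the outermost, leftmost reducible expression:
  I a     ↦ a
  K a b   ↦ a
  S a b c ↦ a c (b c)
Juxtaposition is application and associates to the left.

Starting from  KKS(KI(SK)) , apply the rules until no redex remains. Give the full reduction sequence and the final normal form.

  start: KKS(KI(SK))
  →1  K(KI(SK))
  →2  KI

Answer: normal form = KI  (in 2 steps)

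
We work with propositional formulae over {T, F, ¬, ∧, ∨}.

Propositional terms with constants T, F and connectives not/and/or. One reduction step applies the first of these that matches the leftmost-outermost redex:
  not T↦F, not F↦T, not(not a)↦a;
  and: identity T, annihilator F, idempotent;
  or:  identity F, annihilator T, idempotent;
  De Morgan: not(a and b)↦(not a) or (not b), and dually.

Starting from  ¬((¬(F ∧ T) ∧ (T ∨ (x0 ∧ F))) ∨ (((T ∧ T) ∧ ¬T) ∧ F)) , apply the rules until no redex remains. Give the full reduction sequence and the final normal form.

  start: ¬((¬(F ∧ T) ∧ (T ∨ (x0 ∧ F))) ∨ (((T ∧ T) ∧ ¬T) ∧ F))
  [1] ¬(¬(F ∧ T) ∧ (T ∨ (x0 ∧ F))) ∧ ¬(((T ∧ T) ∧ ¬T) ∧ F)
  [2] (¬¬(F ∧ T) ∨ ¬(T ∨ (x0 ∧ F))) ∧ ¬(((T ∧ T) ∧ ¬T) ∧ F)
  [3] ((F ∧ T) ∨ ¬(T ∨ (x0 ∧ F))) ∧ ¬(((T ∧ T) ∧ ¬T) ∧ F)
  [4] (F ∨ ¬(T ∨ (x0 ∧ F))) ∧ ¬(((T ∧ T) ∧ ¬T) ∧ F)
  [5] ¬(T ∨ (x0 ∧ F)) ∧ ¬(((T ∧ T) ∧ ¬T) ∧ F)
  [6] (¬T ∧ ¬(x0 ∧ F)) ∧ ¬(((T ∧ T) ∧ ¬T) ∧ F)
  [7] (F ∧ ¬(x0 ∧ F)) ∧ ¬(((T ∧ T) ∧ ¬T) ∧ F)
  [8] F ∧ ¬(((T ∧ T) ∧ ¬T) ∧ F)
  [9] F

Answer: normal form = F  (in 9 steps)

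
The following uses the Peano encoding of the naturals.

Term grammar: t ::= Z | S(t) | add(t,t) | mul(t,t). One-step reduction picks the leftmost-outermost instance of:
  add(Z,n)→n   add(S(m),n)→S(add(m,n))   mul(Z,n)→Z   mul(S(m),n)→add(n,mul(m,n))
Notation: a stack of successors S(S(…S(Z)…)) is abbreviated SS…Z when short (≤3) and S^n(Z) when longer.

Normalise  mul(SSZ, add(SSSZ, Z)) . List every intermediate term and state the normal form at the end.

Answer: normal form = S^6(Z)  (in 19 steps)

Working:
  start: mul(SSZ, add(SSSZ, Z))
  [1] add(add(SSSZ, Z), mul(SZ, add(SSSZ, Z)))
  [2] add(S(add(SSZ, Z)), mul(SZ, add(SSSZ, Z)))
  [3] S(add(add(SSZ, Z), mul(SZ, add(SSSZ, Z))))
  [4] S(add(S(add(SZ, Z)), mul(SZ, add(SSSZ, Z))))
  [5] S(S(add(add(SZ, Z), mul(SZ, add(SSSZ, Z)))))
  [6] S(S(add(S(add(Z, Z)), mul(SZ, add(SSSZ, Z)))))
  [7] S(S(S(add(add(Z, Z), mul(SZ, add(SSSZ, Z))))))
  [8] S(S(S(add(Z, mul(SZ, add(SSSZ, Z))))))
  [9] S(S(S(mul(SZ, add(SSSZ, Z)))))
  [10] S(S(S(add(add(SSSZ, Z), mul(Z, add(SSSZ, Z))))))
  [11] S(S(S(add(S(add(SSZ, Z)), mul(Z, add(SSSZ, Z))))))
  [12] S(S(S(S(add(add(SSZ, Z), mul(Z, add(SSSZ, Z)))))))
  [13] S(S(S(S(add(S(add(SZ, Z)), mul(Z, add(SSSZ, Z)))))))
  [14] S(S(S(S(S(add(add(SZ, Z), mul(Z, add(SSSZ, Z))))))))
  [15] S(S(S(S(S(add(S(add(Z, Z)), mul(Z, add(SSSZ, Z))))))))
  [16] S(S(S(S(S(S(add(add(Z, Z), mul(Z, add(SSSZ, Z)))))))))
  [17] S(S(S(S(S(S(add(Z, mul(Z, add(SSSZ, Z)))))))))
  [18] S(S(S(S(S(S(mul(Z, add(SSSZ, Z))))))))
  [19] S^6(Z)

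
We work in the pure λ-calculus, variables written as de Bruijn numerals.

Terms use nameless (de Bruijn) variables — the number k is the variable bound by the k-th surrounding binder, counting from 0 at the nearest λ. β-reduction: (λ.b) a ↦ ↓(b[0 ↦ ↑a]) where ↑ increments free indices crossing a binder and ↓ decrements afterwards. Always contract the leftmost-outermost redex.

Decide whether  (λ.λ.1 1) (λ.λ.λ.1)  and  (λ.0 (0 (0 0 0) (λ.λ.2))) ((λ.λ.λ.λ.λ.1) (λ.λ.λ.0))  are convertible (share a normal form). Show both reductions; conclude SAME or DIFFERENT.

Term A:
  start: (λ.λ.1 1) (λ.λ.λ.1)
  →1  λ.(λ.λ.λ.1) (λ.λ.λ.1)
  →2  λ.λ.λ.1

Term B:
  start: (λ.0 (0 (0 0 0) (λ.λ.2))) ((λ.λ.λ.λ.λ.1) (λ.λ.λ.0))
  →1  (λ.λ.λ.λ.λ.1) (λ.λ.λ.0) ((λ.λ.λ.λ.λ.1) (λ.λ.λ.0) ((λ.λ.λ.λ.λ.1) (λ.λ.λ.0) ((λ.λ.λ.λ.λ.1) (λ.λ.λ.0)) ((λ.λ.λ.λ.λ.1) (λ.λ.λ.0))) (λ.λ.(λ.λ.λ.λ.λ.1) (λ.λ.λ.0)))
  →2  (λ.λ.λ.λ.1) ((λ.λ.λ.λ.λ.1) (λ.λ.λ.0) ((λ.λ.λ.λ.λ.1) (λ.λ.λ.0) ((λ.λ.λ.λ.λ.1) (λ.λ.λ.0)) ((λ.λ.λ.λ.λ.1) (λ.λ.λ.0))) (λ.λ.(λ.λ.λ.λ.λ.1) (λ.λ.λ.0)))
  →3  λ.λ.λ.1

Answer: SAME — A ⇓ λ.λ.λ.1, B ⇓ λ.λ.λ.1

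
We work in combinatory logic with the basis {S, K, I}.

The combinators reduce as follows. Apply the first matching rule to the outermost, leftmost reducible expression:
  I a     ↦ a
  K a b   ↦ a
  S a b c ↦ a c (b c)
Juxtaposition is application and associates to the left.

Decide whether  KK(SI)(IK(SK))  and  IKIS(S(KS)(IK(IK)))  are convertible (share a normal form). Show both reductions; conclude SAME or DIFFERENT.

Term A:
  start: KK(SI)(IK(SK))
  →1  K(IK(SK))
  →2  K(K(SK))

Term B:
  start: IKIS(S(KS)(IK(IK)))
  →1  KIS(S(KS)(IK(IK)))
  →2  I(S(KS)(IK(IK)))
  →3  S(KS)(IK(IK))
  →4  S(KS)(K(IK))
  →5  S(KS)(KK)

Answer: DIFFERENT — A ⇓ K(K(SK)), B ⇓ S(KS)(KK)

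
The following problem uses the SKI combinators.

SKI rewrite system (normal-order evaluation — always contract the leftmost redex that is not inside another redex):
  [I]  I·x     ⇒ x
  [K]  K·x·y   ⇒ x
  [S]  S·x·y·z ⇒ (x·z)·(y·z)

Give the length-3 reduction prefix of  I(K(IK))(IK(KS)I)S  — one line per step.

  start: I(K(IK))(IK(KS)I)S
  →1  K(IK)(IK(KS)I)S
  →2  IKS
  →3  KS

Answer: after 3 steps: KS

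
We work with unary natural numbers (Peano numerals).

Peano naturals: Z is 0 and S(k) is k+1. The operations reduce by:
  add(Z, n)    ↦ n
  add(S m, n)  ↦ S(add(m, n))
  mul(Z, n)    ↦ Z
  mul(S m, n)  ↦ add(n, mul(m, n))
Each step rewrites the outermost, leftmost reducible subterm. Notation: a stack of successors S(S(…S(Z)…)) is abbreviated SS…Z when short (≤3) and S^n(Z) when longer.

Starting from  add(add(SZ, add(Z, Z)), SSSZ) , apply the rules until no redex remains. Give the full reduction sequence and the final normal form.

  start: add(add(SZ, add(Z, Z)), SSSZ)
  [1] add(S(add(Z, add(Z, Z))), SSSZ)
  [2] S(add(add(Z, add(Z, Z)), SSSZ))
  [3] S(add(add(Z, Z), SSSZ))
  [4] S(add(Z, SSSZ))
  [5] S^4(Z)

Answer: normal form = S^4(Z)  (in 5 steps)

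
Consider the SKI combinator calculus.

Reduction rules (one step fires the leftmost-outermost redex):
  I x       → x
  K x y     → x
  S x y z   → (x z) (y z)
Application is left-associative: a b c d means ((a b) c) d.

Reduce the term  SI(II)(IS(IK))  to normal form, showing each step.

Answer: normal form = SK(SK)  (in 8 steps)

Working:
  start: SI(II)(IS(IK))
  [1] I(IS(IK))(II(IS(IK)))
  [2] IS(IK)(II(IS(IK)))
  [3] S(IK)(II(IS(IK)))
  [4] SK(II(IS(IK)))
  [5] SK(I(IS(IK)))
  [6] SK(IS(IK))
  [7] SK(S(IK))
  [8] SK(SK)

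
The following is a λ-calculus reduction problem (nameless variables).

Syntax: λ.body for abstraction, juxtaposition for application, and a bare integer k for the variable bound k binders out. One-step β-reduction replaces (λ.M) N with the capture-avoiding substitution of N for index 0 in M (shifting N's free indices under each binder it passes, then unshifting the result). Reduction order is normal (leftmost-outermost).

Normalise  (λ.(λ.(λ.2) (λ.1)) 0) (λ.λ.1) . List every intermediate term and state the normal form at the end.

Answer: normal form = λ.λ.1  (in 3 steps)

Reduction:
  start: (λ.(λ.(λ.2) (λ.1)) 0) (λ.λ.1)
  [1] (λ.(λ.λ.λ.1) (λ.1)) (λ.λ.1)
  [2] (λ.λ.λ.1) (λ.λ.λ.1)
  [3] λ.λ.1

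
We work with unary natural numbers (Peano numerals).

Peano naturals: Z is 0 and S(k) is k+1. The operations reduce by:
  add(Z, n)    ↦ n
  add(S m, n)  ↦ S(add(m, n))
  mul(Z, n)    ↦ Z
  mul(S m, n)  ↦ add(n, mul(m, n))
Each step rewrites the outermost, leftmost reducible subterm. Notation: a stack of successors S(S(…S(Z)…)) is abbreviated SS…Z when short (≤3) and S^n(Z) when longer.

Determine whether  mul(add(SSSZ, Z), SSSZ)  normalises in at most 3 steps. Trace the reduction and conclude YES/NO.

  start: mul(add(SSSZ, Z), SSSZ)
  →1  mul(S(add(SSZ, Z)), SSSZ)
  →2  add(SSSZ, mul(add(SSZ, Z), SSSZ))
  →3  S(add(SSZ, mul(add(SSZ, Z), SSSZ)))

Answer: NO — after 3 steps the term is S(add(SSZ, mul(add(SSZ, Z), SSSZ))), not yet normal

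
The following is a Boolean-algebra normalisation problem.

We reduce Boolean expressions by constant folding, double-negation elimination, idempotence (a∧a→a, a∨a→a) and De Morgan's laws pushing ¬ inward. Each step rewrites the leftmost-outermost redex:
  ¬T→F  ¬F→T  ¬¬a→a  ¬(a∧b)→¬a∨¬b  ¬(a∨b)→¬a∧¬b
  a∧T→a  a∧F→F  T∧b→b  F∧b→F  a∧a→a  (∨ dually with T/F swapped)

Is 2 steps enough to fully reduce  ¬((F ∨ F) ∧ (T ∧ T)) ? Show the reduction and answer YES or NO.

Answer: NO — after 2 steps the term is (¬F ∧ ¬F) ∨ ¬(T ∧ T), not yet normal

Reduction:
  start: ¬((F ∨ F) ∧ (T ∧ T))
  [1] ¬(F ∨ F) ∨ ¬(T ∧ T)
  [2] (¬F ∧ ¬F) ∨ ¬(T ∧ T)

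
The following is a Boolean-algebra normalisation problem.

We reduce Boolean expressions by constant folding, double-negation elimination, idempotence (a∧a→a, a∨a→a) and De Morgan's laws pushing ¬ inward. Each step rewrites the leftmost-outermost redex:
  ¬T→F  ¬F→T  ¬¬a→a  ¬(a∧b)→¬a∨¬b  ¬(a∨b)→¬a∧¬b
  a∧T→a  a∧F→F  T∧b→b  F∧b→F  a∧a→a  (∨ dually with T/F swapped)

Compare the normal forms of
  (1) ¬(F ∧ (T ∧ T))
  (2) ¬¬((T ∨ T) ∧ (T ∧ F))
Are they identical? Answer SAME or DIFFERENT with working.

Answer: DIFFERENT — A ⇓ T, B ⇓ F

Derivation:
Term A:
  start: ¬(F ∧ (T ∧ T))
  step 1: ¬F ∨ ¬(T ∧ T)
  step 2: T ∨ ¬(T ∧ T)
  step 3: T

Term B:
  start: ¬¬((T ∨ T) ∧ (T ∧ F))
  step 1: (T ∨ T) ∧ (T ∧ F)
  step 2: T ∧ (T ∧ F)
  step 3: T ∧ F
  step 4: F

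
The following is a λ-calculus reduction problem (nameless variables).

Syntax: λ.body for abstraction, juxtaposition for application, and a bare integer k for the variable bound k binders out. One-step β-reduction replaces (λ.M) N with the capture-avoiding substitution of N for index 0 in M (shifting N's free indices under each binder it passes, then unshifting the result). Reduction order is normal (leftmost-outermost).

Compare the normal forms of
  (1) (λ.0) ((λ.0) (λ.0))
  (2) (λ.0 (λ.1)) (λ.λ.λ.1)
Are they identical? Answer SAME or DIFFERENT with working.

Term A:
  start: (λ.0) ((λ.0) (λ.0))
  [1] (λ.0) (λ.0)
  [2] λ.0

Term B:
  start: (λ.0 (λ.1)) (λ.λ.λ.1)
  [1] (λ.λ.λ.1) (λ.λ.λ.λ.1)
  [2] λ.λ.1

Answer: DIFFERENT — A ⇓ λ.0, B ⇓ λ.λ.1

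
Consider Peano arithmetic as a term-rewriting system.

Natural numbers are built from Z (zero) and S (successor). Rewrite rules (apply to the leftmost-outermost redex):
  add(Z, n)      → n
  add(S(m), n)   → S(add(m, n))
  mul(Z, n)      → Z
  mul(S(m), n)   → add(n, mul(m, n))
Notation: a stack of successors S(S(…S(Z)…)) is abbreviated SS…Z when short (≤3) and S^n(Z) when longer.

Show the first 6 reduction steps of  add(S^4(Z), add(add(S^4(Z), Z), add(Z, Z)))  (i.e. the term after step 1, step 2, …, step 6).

  start: add(S^4(Z), add(add(S^4(Z), Z), add(Z, Z)))
  →1  S(add(SSSZ, add(add(S^4(Z), Z), add(Z, Z))))
  →2  S(S(add(SSZ, add(add(S^4(Z), Z), add(Z, Z)))))
  →3  S(S(S(add(SZ, add(add(S^4(Z), Z), add(Z, Z))))))
  →4  S(S(S(S(add(Z, add(add(S^4(Z), Z), add(Z, Z)))))))
  →5  S(S(S(S(add(add(S^4(Z), Z), add(Z, Z))))))
  →6  S(S(S(S(add(S(add(SSSZ, Z)), add(Z, Z))))))

Answer: after 6 steps: S(S(S(S(add(S(add(SSSZ, Z)), add(Z, Z))))))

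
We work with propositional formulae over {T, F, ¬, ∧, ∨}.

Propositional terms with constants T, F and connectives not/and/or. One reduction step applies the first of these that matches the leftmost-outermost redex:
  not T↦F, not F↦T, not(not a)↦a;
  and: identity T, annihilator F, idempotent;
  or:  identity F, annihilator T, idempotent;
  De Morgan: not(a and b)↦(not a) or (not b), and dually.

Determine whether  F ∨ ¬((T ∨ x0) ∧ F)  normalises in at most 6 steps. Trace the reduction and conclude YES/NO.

  start: F ∨ ¬((T ∨ x0) ∧ F)
  →1  ¬((T ∨ x0) ∧ F)
  →2  ¬(T ∨ x0) ∨ ¬F
  →3  (¬T ∧ ¬x0) ∨ ¬F
  →4  (F ∧ ¬x0) ∨ ¬F
  →5  F ∨ ¬F
  →6  ¬F

Answer: NO — after 6 steps the term is ¬F, not yet normal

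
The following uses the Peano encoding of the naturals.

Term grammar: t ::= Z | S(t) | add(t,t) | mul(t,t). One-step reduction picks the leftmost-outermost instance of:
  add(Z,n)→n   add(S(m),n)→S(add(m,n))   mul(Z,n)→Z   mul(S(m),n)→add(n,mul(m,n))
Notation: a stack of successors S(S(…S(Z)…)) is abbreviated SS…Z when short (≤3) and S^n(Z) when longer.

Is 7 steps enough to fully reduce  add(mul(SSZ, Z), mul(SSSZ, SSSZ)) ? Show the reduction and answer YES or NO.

Answer: NO — after 7 steps the term is add(SSSZ, mul(SSZ, SSSZ)), not yet normal

Reduction:
  start: add(mul(SSZ, Z), mul(SSSZ, SSSZ))
  [1] add(add(Z, mul(SZ, Z)), mul(SSSZ, SSSZ))
  [2] add(mul(SZ, Z), mul(SSSZ, SSSZ))
  [3] add(add(Z, mul(Z, Z)), mul(SSSZ, SSSZ))
  [4] add(mul(Z, Z), mul(SSSZ, SSSZ))
  [5] add(Z, mul(SSSZ, SSSZ))
  [6] mul(SSSZ, SSSZ)
  [7] add(SSSZ, mul(SSZ, SSSZ))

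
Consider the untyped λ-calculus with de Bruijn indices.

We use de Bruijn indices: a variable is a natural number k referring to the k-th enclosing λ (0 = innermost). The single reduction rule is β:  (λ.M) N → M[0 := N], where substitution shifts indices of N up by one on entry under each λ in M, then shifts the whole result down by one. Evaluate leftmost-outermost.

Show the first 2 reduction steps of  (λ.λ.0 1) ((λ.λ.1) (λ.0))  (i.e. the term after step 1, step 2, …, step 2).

  start: (λ.λ.0 1) ((λ.λ.1) (λ.0))
  [1] λ.0 ((λ.λ.1) (λ.0))
  [2] λ.0 (λ.λ.0)

Answer: after 2 steps: λ.0 (λ.λ.0)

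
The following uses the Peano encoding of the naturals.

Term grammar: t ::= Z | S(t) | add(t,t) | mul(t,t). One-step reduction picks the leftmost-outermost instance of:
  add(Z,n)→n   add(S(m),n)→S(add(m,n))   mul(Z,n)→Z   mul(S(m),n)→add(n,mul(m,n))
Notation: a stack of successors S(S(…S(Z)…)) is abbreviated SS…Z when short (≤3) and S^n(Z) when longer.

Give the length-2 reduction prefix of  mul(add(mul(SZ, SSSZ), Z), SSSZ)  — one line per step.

  start: mul(add(mul(SZ, SSSZ), Z), SSSZ)
  [1] mul(add(add(SSSZ, mul(Z, SSSZ)), Z), SSSZ)
  [2] mul(add(S(add(SSZ, mul(Z, SSSZ))), Z), SSSZ)

Answer: after 2 steps: mul(add(S(add(SSZ, mul(Z, SSSZ))), Z), SSSZ)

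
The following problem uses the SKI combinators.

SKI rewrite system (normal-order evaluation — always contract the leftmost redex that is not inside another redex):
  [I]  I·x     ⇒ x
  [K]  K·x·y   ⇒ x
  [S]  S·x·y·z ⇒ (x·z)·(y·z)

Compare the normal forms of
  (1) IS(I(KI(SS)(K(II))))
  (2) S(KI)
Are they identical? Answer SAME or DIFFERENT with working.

Term A:
  start: IS(I(KI(SS)(K(II))))
  →1  S(I(KI(SS)(K(II))))
  →2  S(KI(SS)(K(II)))
  →3  S(I(K(II)))
  →4  S(K(II))
  →5  S(KI)

Term B:
  start: S(KI)

Answer: SAME — A ⇓ S(KI), B ⇓ S(KI)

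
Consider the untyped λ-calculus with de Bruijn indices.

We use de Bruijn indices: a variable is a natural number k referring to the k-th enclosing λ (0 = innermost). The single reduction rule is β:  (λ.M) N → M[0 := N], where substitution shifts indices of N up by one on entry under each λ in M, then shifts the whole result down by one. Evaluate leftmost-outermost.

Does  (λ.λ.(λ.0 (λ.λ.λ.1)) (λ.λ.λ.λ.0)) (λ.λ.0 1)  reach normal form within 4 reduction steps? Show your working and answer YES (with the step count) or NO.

  start: (λ.λ.(λ.0 (λ.λ.λ.1)) (λ.λ.λ.λ.0)) (λ.λ.0 1)
  →1  λ.(λ.0 (λ.λ.λ.1)) (λ.λ.λ.λ.0)
  →2  λ.(λ.λ.λ.λ.0) (λ.λ.λ.1)
  →3  λ.λ.λ.λ.0

Answer: YES — reaches normal form λ.λ.λ.λ.0 in 3 ≤ 4 steps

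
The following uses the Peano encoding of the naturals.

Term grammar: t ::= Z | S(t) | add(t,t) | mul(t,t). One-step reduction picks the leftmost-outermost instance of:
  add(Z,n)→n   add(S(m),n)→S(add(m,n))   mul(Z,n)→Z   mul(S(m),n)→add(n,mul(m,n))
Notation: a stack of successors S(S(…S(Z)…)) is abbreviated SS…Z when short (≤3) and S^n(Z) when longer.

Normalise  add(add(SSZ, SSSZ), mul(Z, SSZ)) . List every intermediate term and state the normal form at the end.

  start: add(add(SSZ, SSSZ), mul(Z, SSZ))
  →1  add(S(add(SZ, SSSZ)), mul(Z, SSZ))
  →2  S(add(add(SZ, SSSZ), mul(Z, SSZ)))
  →3  S(add(S(add(Z, SSSZ)), mul(Z, SSZ)))
  →4  S(S(add(add(Z, SSSZ), mul(Z, SSZ))))
  →5  S(S(add(SSSZ, mul(Z, SSZ))))
  →6  S(S(S(add(SSZ, mul(Z, SSZ)))))
  →7  S(S(S(S(add(SZ, mul(Z, SSZ))))))
  →8  S(S(S(S(S(add(Z, mul(Z, SSZ)))))))
  →9  S(S(S(S(S(mul(Z, SSZ))))))
  →10  S^5(Z)

Answer: normal form = S^5(Z)  (in 10 steps)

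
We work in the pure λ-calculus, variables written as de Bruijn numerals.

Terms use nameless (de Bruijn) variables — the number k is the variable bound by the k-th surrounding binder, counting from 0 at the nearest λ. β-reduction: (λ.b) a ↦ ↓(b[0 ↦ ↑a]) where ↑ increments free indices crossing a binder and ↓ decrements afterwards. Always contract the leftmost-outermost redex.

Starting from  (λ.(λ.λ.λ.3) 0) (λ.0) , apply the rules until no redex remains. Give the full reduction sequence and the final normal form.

Answer: normal form = λ.λ.λ.0  (in 2 steps)

Working:
  start: (λ.(λ.λ.λ.3) 0) (λ.0)
  step 1: (λ.λ.λ.λ.0) (λ.0)
  step 2: λ.λ.λ.0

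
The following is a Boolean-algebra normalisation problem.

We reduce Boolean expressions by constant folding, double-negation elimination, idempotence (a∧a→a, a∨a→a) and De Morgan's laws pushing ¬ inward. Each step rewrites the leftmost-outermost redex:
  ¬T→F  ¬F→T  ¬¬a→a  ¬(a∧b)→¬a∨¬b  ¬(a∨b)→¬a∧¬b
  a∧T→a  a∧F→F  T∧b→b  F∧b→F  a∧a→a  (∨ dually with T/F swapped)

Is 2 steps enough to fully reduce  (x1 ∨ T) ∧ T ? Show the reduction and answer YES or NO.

Answer: YES — reaches normal form T in 2 ≤ 2 steps

Working:
  start: (x1 ∨ T) ∧ T
  [1] x1 ∨ T
  [2] T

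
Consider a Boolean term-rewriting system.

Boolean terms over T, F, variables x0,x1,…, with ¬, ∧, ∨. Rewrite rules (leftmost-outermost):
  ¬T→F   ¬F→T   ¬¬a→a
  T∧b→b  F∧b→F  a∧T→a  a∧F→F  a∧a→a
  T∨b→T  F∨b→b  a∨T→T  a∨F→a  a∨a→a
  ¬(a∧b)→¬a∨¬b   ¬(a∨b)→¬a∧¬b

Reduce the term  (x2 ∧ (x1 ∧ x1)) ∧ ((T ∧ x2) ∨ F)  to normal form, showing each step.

Answer: normal form = (x2 ∧ x1) ∧ x2  (in 3 steps)

Derivation:
  start: (x2 ∧ (x1 ∧ x1)) ∧ ((T ∧ x2) ∨ F)
  [1] (x2 ∧ x1) ∧ ((T ∧ x2) ∨ F)
  [2] (x2 ∧ x1) ∧ (T ∧ x2)
  [3] (x2 ∧ x1) ∧ x2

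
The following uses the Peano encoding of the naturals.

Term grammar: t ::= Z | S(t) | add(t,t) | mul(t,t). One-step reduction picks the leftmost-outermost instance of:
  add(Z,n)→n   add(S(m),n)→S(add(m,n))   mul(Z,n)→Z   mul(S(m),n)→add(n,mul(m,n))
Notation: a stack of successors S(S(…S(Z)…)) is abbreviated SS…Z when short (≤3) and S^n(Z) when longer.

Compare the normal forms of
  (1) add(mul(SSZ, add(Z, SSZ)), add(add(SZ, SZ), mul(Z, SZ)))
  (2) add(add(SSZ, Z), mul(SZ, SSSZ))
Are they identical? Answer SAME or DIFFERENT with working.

Answer: DIFFERENT — A ⇓ S^6(Z), B ⇓ S^5(Z)

Working:
Term A:
  start: add(mul(SSZ, add(Z, SSZ)), add(add(SZ, SZ), mul(Z, SZ)))
  [1] add(add(add(Z, SSZ), mul(SZ, add(Z, SSZ))), add(add(SZ, SZ), mul(Z, SZ)))
  [2] add(add(SSZ, mul(SZ, add(Z, SSZ))), add(add(SZ, SZ), mul(Z, SZ)))
  [3] add(S(add(SZ, mul(SZ, add(Z, SSZ)))), add(add(SZ, SZ), mul(Z, SZ)))
  [4] S(add(add(SZ, mul(SZ, add(Z, SSZ))), add(add(SZ, SZ), mul(Z, SZ))))
  [5] S(add(S(add(Z, mul(SZ, add(Z, SSZ)))), add(add(SZ, SZ), mul(Z, SZ))))
  [6] S(S(add(add(Z, mul(SZ, add(Z, SSZ))), add(add(SZ, SZ), mul(Z, SZ)))))
  [7] S(S(add(mul(SZ, add(Z, SSZ)), add(add(SZ, SZ), mul(Z, SZ)))))
  [8] S(S(add(add(add(Z, SSZ), mul(Z, add(Z, SSZ))), add(add(SZ, SZ), mul(Z, SZ)))))
  [9] S(S(add(add(SSZ, mul(Z, add(Z, SSZ))), add(add(SZ, SZ), mul(Z, SZ)))))
  [10] S(S(add(S(add(SZ, mul(Z, add(Z, SSZ)))), add(add(SZ, SZ), mul(Z, SZ)))))
  [11] S(S(S(add(add(SZ, mul(Z, add(Z, SSZ))), add(add(SZ, SZ), mul(Z, SZ))))))
  [12] S(S(S(add(S(add(Z, mul(Z, add(Z, SSZ)))), add(add(SZ, SZ), mul(Z, SZ))))))
  [13] S(S(S(S(add(add(Z, mul(Z, add(Z, SSZ))), add(add(SZ, SZ), mul(Z, SZ)))))))
  [14] S(S(S(S(add(mul(Z, add(Z, SSZ)), add(add(SZ, SZ), mul(Z, SZ)))))))
  [15] S(S(S(S(add(Z, add(add(SZ, SZ), mul(Z, SZ)))))))
  [16] S(S(S(S(add(add(SZ, SZ), mul(Z, SZ))))))
  [17] S(S(S(S(add(S(add(Z, SZ)), mul(Z, SZ))))))
  [18] S(S(S(S(S(add(add(Z, SZ), mul(Z, SZ)))))))
  [19] S(S(S(S(S(add(SZ, mul(Z, SZ)))))))
  [20] S(S(S(S(S(S(add(Z, mul(Z, SZ))))))))
  [21] S(S(S(S(S(S(mul(Z, SZ)))))))
  [22] S^6(Z)

Term B:
  start: add(add(SSZ, Z), mul(SZ, SSSZ))
  [1] add(S(add(SZ, Z)), mul(SZ, SSSZ))
  [2] S(add(add(SZ, Z), mul(SZ, SSSZ)))
  [3] S(add(S(add(Z, Z)), mul(SZ, SSSZ)))
  [4] S(S(add(add(Z, Z), mul(SZ, SSSZ))))
  [5] S(S(add(Z, mul(SZ, SSSZ))))
  [6] S(S(mul(SZ, SSSZ)))
  [7] S(S(add(SSSZ, mul(Z, SSSZ))))
  [8] S(S(S(add(SSZ, mul(Z, SSSZ)))))
  [9] S(S(S(S(add(SZ, mul(Z, SSSZ))))))
  [10] S(S(S(S(S(add(Z, mul(Z, SSSZ)))))))
  [11] S(S(S(S(S(mul(Z, SSSZ))))))
  [12] S^5(Z)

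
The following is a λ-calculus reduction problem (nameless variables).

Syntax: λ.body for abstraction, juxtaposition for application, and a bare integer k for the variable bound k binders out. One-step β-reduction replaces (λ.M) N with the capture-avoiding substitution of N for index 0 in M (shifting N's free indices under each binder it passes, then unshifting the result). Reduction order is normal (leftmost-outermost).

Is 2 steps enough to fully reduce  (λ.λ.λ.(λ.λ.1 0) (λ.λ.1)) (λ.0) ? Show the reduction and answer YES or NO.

  start: (λ.λ.λ.(λ.λ.1 0) (λ.λ.1)) (λ.0)
  →1  λ.λ.(λ.λ.1 0) (λ.λ.1)
  →2  λ.λ.λ.(λ.λ.1) 0

Answer: NO — after 2 steps the term is λ.λ.λ.(λ.λ.1) 0, not yet normal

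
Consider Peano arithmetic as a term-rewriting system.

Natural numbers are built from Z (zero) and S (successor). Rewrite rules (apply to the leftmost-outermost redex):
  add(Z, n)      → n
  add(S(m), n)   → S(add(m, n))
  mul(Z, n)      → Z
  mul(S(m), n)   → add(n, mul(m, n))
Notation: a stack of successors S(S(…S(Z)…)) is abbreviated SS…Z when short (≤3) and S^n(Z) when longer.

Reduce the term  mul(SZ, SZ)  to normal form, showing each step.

Answer: normal form = SZ  (in 4 steps)

Reduction:
  start: mul(SZ, SZ)
  step 1: add(SZ, mul(Z, SZ))
  step 2: S(add(Z, mul(Z, SZ)))
  step 3: S(mul(Z, SZ))
  step 4: SZ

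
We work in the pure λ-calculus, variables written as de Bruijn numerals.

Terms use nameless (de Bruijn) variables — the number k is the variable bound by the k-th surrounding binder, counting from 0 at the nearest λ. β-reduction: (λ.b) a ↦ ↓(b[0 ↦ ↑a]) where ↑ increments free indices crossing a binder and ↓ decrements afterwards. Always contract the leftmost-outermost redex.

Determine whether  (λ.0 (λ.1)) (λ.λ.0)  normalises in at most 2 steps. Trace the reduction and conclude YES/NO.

Answer: YES — reaches normal form λ.0 in 2 ≤ 2 steps

Working:
  start: (λ.0 (λ.1)) (λ.λ.0)
  →1  (λ.λ.0) (λ.λ.λ.0)
  →2  λ.0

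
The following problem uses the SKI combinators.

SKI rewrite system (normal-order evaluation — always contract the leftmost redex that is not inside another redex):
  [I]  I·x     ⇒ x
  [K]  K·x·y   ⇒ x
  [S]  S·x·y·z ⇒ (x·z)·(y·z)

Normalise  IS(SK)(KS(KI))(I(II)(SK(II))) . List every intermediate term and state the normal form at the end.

  start: IS(SK)(KS(KI))(I(II)(SK(II)))
  [1] S(SK)(KS(KI))(I(II)(SK(II)))
  [2] SK(I(II)(SK(II)))(KS(KI)(I(II)(SK(II))))
  [3] K(KS(KI)(I(II)(SK(II))))(I(II)(SK(II))(KS(KI)(I(II)(SK(II)))))
  [4] KS(KI)(I(II)(SK(II)))
  [5] S(I(II)(SK(II)))
  [6] S(II(SK(II)))
  [7] S(I(SK(II)))
  [8] S(SK(II))
  [9] S(SKI)

Answer: normal form = S(SKI)  (in 9 steps)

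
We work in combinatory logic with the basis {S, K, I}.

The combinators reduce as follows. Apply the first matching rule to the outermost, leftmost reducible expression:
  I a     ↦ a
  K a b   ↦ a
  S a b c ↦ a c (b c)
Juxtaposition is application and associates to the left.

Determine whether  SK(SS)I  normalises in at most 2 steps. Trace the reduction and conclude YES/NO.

  start: SK(SS)I
  [1] KI(SSI)
  [2] I

Answer: YES — reaches normal form I in 2 ≤ 2 steps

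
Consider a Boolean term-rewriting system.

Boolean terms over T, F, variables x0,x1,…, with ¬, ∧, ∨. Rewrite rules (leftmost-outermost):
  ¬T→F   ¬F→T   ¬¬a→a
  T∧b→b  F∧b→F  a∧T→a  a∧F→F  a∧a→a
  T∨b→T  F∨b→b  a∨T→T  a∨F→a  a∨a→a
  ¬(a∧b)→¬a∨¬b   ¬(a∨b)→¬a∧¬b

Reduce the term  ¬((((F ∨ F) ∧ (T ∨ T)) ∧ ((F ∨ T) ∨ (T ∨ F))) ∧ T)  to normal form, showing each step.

Answer: normal form = T  (in 9 steps)

Derivation:
  start: ¬((((F ∨ F) ∧ (T ∨ T)) ∧ ((F ∨ T) ∨ (T ∨ F))) ∧ T)
  step 1: ¬(((F ∨ F) ∧ (T ∨ T)) ∧ ((F ∨ T) ∨ (T ∨ F))) ∨ ¬T
  step 2: (¬((F ∨ F) ∧ (T ∨ T)) ∨ ¬((F ∨ T) ∨ (T ∨ F))) ∨ ¬T
  step 3: ((¬(F ∨ F) ∨ ¬(T ∨ T)) ∨ ¬((F ∨ T) ∨ (T ∨ F))) ∨ ¬T
  step 4: (((¬F ∧ ¬F) ∨ ¬(T ∨ T)) ∨ ¬((F ∨ T) ∨ (T ∨ F))) ∨ ¬T
  step 5: ((¬F ∨ ¬(T ∨ T)) ∨ ¬((F ∨ T) ∨ (T ∨ F))) ∨ ¬T
  step 6: ((T ∨ ¬(T ∨ T)) ∨ ¬((F ∨ T) ∨ (T ∨ F))) ∨ ¬T
  step 7: (T ∨ ¬((F ∨ T) ∨ (T ∨ F))) ∨ ¬T
  step 8: T ∨ ¬T
  step 9: T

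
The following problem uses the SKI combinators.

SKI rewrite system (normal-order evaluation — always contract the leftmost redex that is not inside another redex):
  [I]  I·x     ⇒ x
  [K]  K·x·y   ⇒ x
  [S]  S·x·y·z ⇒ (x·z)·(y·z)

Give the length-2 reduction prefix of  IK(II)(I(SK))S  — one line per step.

  start: IK(II)(I(SK))S
  step 1: K(II)(I(SK))S
  step 2: IIS

Answer: after 2 steps: IIS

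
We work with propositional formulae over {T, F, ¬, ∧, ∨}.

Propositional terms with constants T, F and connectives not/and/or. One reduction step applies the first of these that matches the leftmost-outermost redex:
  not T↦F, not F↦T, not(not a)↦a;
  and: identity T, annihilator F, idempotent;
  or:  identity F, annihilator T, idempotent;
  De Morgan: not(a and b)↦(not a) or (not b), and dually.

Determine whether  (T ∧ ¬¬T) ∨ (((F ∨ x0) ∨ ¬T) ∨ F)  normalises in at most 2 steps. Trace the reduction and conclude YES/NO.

Answer: NO — after 2 steps the term is T ∨ (((F ∨ x0) ∨ ¬T) ∨ F), not yet normal

Working:
  start: (T ∧ ¬¬T) ∨ (((F ∨ x0) ∨ ¬T) ∨ F)
  [1] ¬¬T ∨ (((F ∨ x0) ∨ ¬T) ∨ F)
  [2] T ∨ (((F ∨ x0) ∨ ¬T) ∨ F)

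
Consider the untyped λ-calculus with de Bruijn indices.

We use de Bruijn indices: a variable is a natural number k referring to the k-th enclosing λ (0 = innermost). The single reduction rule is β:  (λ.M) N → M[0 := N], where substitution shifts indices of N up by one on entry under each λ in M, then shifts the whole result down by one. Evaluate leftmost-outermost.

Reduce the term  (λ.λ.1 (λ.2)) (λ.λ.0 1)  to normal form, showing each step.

  start: (λ.λ.1 (λ.2)) (λ.λ.0 1)
  [1] λ.(λ.λ.0 1) (λ.λ.λ.0 1)
  [2] λ.λ.0 (λ.λ.λ.0 1)

Answer: normal form = λ.λ.0 (λ.λ.λ.0 1)  (in 2 steps)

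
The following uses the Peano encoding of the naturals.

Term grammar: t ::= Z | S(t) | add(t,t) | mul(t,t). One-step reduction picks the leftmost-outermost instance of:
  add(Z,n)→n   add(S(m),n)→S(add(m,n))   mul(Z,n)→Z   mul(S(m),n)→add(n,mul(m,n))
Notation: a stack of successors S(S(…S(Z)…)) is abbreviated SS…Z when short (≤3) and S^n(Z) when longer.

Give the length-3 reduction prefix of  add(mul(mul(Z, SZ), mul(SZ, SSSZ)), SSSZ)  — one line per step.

  start: add(mul(mul(Z, SZ), mul(SZ, SSSZ)), SSSZ)
  step 1: add(mul(Z, mul(SZ, SSSZ)), SSSZ)
  step 2: add(Z, SSSZ)
  step 3: SSSZ

Answer: after 3 steps: SSSZ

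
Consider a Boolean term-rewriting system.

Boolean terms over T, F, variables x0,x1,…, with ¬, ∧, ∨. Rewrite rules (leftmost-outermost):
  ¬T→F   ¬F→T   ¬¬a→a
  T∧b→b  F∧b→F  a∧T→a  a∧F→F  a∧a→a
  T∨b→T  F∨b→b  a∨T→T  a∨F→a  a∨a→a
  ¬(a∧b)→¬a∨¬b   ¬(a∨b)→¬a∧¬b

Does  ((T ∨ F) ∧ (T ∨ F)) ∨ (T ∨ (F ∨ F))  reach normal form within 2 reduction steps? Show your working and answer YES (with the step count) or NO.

  start: ((T ∨ F) ∧ (T ∨ F)) ∨ (T ∨ (F ∨ F))
  →1  (T ∨ F) ∨ (T ∨ (F ∨ F))
  →2  T ∨ (T ∨ (F ∨ F))

Answer: NO — after 2 steps the term is T ∨ (T ∨ (F ∨ F)), not yet normal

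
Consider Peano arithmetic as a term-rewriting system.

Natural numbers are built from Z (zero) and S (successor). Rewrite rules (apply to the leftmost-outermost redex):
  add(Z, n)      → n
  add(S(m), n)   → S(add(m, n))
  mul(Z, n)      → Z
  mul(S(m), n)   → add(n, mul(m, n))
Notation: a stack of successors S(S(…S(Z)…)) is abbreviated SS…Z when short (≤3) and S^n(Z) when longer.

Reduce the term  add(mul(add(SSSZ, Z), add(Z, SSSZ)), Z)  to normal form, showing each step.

Answer: normal form = S^9(Z)  (in 33 steps)

Working:
  start: add(mul(add(SSSZ, Z), add(Z, SSSZ)), Z)
  →1  add(mul(S(add(SSZ, Z)), add(Z, SSSZ)), Z)
  →2  add(add(add(Z, SSSZ), mul(add(SSZ, Z), add(Z, SSSZ))), Z)
  →3  add(add(SSSZ, mul(add(SSZ, Z), add(Z, SSSZ))), Z)
  →4  add(S(add(SSZ, mul(add(SSZ, Z), add(Z, SSSZ)))), Z)
  →5  S(add(add(SSZ, mul(add(SSZ, Z), add(Z, SSSZ))), Z))
  →6  S(add(S(add(SZ, mul(add(SSZ, Z), add(Z, SSSZ)))), Z))
  →7  S(S(add(add(SZ, mul(add(SSZ, Z), add(Z, SSSZ))), Z)))
  →8  S(S(add(S(add(Z, mul(add(SSZ, Z), add(Z, SSSZ)))), Z)))
  →9  S(S(S(add(add(Z, mul(add(SSZ, Z), add(Z, SSSZ))), Z))))
  →10  S(S(S(add(mul(add(SSZ, Z), add(Z, SSSZ)), Z))))
  →11  S(S(S(add(mul(S(add(SZ, Z)), add(Z, SSSZ)), Z))))
  →12  S(S(S(add(add(add(Z, SSSZ), mul(add(SZ, Z), add(Z, SSSZ))), Z))))
  →13  S(S(S(add(add(SSSZ, mul(add(SZ, Z), add(Z, SSSZ))), Z))))
  →14  S(S(S(add(S(add(SSZ, mul(add(SZ, Z), add(Z, SSSZ)))), Z))))
  →15  S(S(S(S(add(add(SSZ, mul(add(SZ, Z), add(Z, SSSZ))), Z)))))
  →16  S(S(S(S(add(S(add(SZ, mul(add(SZ, Z), add(Z, SSSZ)))), Z)))))
  →17  S(S(S(S(S(add(add(SZ, mul(add(SZ, Z), add(Z, SSSZ))), Z))))))
  →18  S(S(S(S(S(add(S(add(Z, mul(add(SZ, Z), add(Z, SSSZ)))), Z))))))
  →19  S(S(S(S(S(S(add(add(Z, mul(add(SZ, Z), add(Z, SSSZ))), Z)))))))
  →20  S(S(S(S(S(S(add(mul(add(SZ, Z), add(Z, SSSZ)), Z)))))))
  →21  S(S(S(S(S(S(add(mul(S(add(Z, Z)), add(Z, SSSZ)), Z)))))))
  →22  S(S(S(S(S(S(add(add(add(Z, SSSZ), mul(add(Z, Z), add(Z, SSSZ))), Z)))))))
  →23  S(S(S(S(S(S(add(add(SSSZ, mul(add(Z, Z), add(Z, SSSZ))), Z)))))))
  →24  S(S(S(S(S(S(add(S(add(SSZ, mul(add(Z, Z), add(Z, SSSZ)))), Z)))))))
  →25  S(S(S(S(S(S(S(add(add(SSZ, mul(add(Z, Z), add(Z, SSSZ))), Z))))))))
  →26  S(S(S(S(S(S(S(add(S(add(SZ, mul(add(Z, Z), add(Z, SSSZ)))), Z))))))))
  →27  S(S(S(S(S(S(S(S(add(add(SZ, mul(add(Z, Z), add(Z, SSSZ))), Z)))))))))
  →28  S(S(S(S(S(S(S(S(add(S(add(Z, mul(add(Z, Z), add(Z, SSSZ)))), Z)))))))))
  →29  S(S(S(S(S(S(S(S(S(add(add(Z, mul(add(Z, Z), add(Z, SSSZ))), Z))))))))))
  →30  S(S(S(S(S(S(S(S(S(add(mul(add(Z, Z), add(Z, SSSZ)), Z))))))))))
  →31  S(S(S(S(S(S(S(S(S(add(mul(Z, add(Z, SSSZ)), Z))))))))))
  →32  S(S(S(S(S(S(S(S(S(add(Z, Z))))))))))
  →33  S^9(Z)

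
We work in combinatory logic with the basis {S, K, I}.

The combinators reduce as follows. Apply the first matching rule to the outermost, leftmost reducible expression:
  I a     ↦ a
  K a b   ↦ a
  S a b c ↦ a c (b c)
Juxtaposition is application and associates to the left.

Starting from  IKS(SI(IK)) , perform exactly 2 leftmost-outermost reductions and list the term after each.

  start: IKS(SI(IK))
  →1  KS(SI(IK))
  →2  S

Answer: after 2 steps: S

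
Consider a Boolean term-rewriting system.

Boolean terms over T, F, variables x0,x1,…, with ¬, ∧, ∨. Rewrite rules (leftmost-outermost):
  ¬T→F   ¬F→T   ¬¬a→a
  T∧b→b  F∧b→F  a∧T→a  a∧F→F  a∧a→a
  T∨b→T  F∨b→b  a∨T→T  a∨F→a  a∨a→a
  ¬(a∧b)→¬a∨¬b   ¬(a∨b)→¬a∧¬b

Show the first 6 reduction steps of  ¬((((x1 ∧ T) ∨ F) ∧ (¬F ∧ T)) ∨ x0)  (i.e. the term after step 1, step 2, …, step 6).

Answer: after 6 steps: ((¬x1 ∧ ¬F) ∨ ¬(¬F ∧ T)) ∧ ¬x0

Derivation:
  start: ¬((((x1 ∧ T) ∨ F) ∧ (¬F ∧ T)) ∨ x0)
  step 1: ¬(((x1 ∧ T) ∨ F) ∧ (¬F ∧ T)) ∧ ¬x0
  step 2: (¬((x1 ∧ T) ∨ F) ∨ ¬(¬F ∧ T)) ∧ ¬x0
  step 3: ((¬(x1 ∧ T) ∧ ¬F) ∨ ¬(¬F ∧ T)) ∧ ¬x0
  step 4: (((¬x1 ∨ ¬T) ∧ ¬F) ∨ ¬(¬F ∧ T)) ∧ ¬x0
  step 5: (((¬x1 ∨ F) ∧ ¬F) ∨ ¬(¬F ∧ T)) ∧ ¬x0
  step 6: ((¬x1 ∧ ¬F) ∨ ¬(¬F ∧ T)) ∧ ¬x0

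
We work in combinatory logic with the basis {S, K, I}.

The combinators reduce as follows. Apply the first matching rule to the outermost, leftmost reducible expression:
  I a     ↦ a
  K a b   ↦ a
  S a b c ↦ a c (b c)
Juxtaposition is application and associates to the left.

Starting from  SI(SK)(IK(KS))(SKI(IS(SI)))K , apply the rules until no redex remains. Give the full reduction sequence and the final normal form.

  start: SI(SK)(IK(KS))(SKI(IS(SI)))K
  [1] I(IK(KS))(SK(IK(KS)))(SKI(IS(SI)))K
  [2] IK(KS)(SK(IK(KS)))(SKI(IS(SI)))K
  [3] K(KS)(SK(IK(KS)))(SKI(IS(SI)))K
  [4] KS(SKI(IS(SI)))K
  [5] SK

Answer: normal form = SK  (in 5 steps)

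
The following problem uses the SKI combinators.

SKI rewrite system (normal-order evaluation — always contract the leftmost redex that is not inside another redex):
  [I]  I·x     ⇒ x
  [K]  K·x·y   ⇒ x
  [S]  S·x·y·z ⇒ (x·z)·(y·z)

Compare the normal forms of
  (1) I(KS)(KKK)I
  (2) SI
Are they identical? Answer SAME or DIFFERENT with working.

Answer: SAME — A ⇓ SI, B ⇓ SI

Derivation:
Term A:
  start: I(KS)(KKK)I
  step 1: KS(KKK)I
  step 2: SI

Term B:
  start: SI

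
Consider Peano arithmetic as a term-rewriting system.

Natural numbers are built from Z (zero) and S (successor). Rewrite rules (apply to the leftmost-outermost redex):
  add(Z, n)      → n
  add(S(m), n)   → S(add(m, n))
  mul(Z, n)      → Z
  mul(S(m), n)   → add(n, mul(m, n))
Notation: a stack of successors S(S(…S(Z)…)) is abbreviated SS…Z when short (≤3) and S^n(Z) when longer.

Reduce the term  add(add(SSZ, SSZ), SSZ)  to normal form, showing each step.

Answer: normal form = S^6(Z)  (in 8 steps)

Reduction:
  start: add(add(SSZ, SSZ), SSZ)
  step 1: add(S(add(SZ, SSZ)), SSZ)
  step 2: S(add(add(SZ, SSZ), SSZ))
  step 3: S(add(S(add(Z, SSZ)), SSZ))
  step 4: S(S(add(add(Z, SSZ), SSZ)))
  step 5: S(S(add(SSZ, SSZ)))
  step 6: S(S(S(add(SZ, SSZ))))
  step 7: S(S(S(S(add(Z, SSZ)))))
  step 8: S^6(Z)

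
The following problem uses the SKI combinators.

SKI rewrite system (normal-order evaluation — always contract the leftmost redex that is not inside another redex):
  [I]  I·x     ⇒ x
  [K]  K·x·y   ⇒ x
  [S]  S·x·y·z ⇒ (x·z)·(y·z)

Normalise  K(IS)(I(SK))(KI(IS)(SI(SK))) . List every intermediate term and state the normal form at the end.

  start: K(IS)(I(SK))(KI(IS)(SI(SK)))
  step 1: IS(KI(IS)(SI(SK)))
  step 2: S(KI(IS)(SI(SK)))
  step 3: S(I(SI(SK)))
  step 4: S(SI(SK))

Answer: normal form = S(SI(SK))  (in 4 steps)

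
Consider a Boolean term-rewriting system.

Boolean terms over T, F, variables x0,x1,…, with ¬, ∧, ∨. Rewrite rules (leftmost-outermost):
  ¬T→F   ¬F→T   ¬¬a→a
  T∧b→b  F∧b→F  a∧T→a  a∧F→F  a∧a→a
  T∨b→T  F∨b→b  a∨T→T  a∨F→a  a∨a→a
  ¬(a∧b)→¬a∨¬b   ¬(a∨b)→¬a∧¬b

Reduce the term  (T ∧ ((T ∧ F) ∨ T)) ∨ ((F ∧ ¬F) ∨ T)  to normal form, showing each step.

  start: (T ∧ ((T ∧ F) ∨ T)) ∨ ((F ∧ ¬F) ∨ T)
  →1  ((T ∧ F) ∨ T) ∨ ((F ∧ ¬F) ∨ T)
  →2  T ∨ ((F ∧ ¬F) ∨ T)
  →3  T

Answer: normal form = T  (in 3 steps)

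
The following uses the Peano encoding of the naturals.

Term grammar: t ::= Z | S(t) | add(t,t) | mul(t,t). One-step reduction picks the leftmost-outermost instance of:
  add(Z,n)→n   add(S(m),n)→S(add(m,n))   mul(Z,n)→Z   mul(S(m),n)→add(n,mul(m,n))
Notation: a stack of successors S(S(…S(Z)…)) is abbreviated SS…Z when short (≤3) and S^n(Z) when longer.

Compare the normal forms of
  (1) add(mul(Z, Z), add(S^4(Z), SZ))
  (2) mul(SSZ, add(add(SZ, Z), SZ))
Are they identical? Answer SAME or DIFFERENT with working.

Answer: DIFFERENT — A ⇓ S^5(Z), B ⇓ S^4(Z)

Working:
Term A:
  start: add(mul(Z, Z), add(S^4(Z), SZ))
  [1] add(Z, add(S^4(Z), SZ))
  [2] add(S^4(Z), SZ)
  [3] S(add(SSSZ, SZ))
  [4] S(S(add(SSZ, SZ)))
  [5] S(S(S(add(SZ, SZ))))
  [6] S(S(S(S(add(Z, SZ)))))
  [7] S^5(Z)

Term B:
  start: mul(SSZ, add(add(SZ, Z), SZ))
  [1] add(add(add(SZ, Z), SZ), mul(SZ, add(add(SZ, Z), SZ)))
  [2] add(add(S(add(Z, Z)), SZ), mul(SZ, add(add(SZ, Z), SZ)))
  [3] add(S(add(add(Z, Z), SZ)), mul(SZ, add(add(SZ, Z), SZ)))
  [4] S(add(add(add(Z, Z), SZ), mul(SZ, add(add(SZ, Z), SZ))))
  [5] S(add(add(Z, SZ), mul(SZ, add(add(SZ, Z), SZ))))
  [6] S(add(SZ, mul(SZ, add(add(SZ, Z), SZ))))
  [7] S(S(add(Z, mul(SZ, add(add(SZ, Z), SZ)))))
  [8] S(S(mul(SZ, add(add(SZ, Z), SZ))))
  [9] S(S(add(add(add(SZ, Z), SZ), mul(Z, add(add(SZ, Z), SZ)))))
  [10] S(S(add(add(S(add(Z, Z)), SZ), mul(Z, add(add(SZ, Z), SZ)))))
  [11] S(S(add(S(add(add(Z, Z), SZ)), mul(Z, add(add(SZ, Z), SZ)))))
  [12] S(S(S(add(add(add(Z, Z), SZ), mul(Z, add(add(SZ, Z), SZ))))))
  [13] S(S(S(add(add(Z, SZ), mul(Z, add(add(SZ, Z), SZ))))))
  [14] S(S(S(add(SZ, mul(Z, add(add(SZ, Z), SZ))))))
  [15] S(S(S(S(add(Z, mul(Z, add(add(SZ, Z), SZ)))))))
  [16] S(S(S(S(mul(Z, add(add(SZ, Z), SZ))))))
  [17] S^4(Z)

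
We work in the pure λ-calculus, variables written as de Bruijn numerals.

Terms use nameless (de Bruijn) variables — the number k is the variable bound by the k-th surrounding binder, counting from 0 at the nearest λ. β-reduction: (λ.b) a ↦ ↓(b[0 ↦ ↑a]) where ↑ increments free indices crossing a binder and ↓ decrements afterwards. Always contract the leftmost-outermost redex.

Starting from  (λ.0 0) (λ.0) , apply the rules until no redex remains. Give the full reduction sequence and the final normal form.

Answer: normal form = λ.0  (in 2 steps)

Working:
  start: (λ.0 0) (λ.0)
  [1] (λ.0) (λ.0)
  [2] λ.0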